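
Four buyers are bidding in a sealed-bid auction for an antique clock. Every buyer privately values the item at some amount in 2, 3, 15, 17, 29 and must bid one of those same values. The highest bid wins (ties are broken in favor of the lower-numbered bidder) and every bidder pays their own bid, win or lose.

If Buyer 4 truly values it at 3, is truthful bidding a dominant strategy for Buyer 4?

Consider the case where Buyer 1 bids 2, Buyer 2 bids 2 and Buyer 3 bids 3.
Truthful bid 3: loses but pays 3, utility -3.
Bid 2 instead: loses but pays 2, utility -2.
Since -2 > -3, bidding 2 is strictly better here, so truthful bidding is not dominant.

No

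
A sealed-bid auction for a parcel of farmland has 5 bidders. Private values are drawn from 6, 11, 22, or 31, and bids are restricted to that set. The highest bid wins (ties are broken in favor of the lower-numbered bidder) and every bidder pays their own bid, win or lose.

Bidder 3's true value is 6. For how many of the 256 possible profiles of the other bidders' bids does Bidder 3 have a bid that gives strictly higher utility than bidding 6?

4

Others bid (6, 6, 6, 6): truth gives -6; bid 11 gives -5 > -6. Violating.
Others bid (6, 6, 6, 11): truth gives -6; bid 11 gives -5 > -6. Violating.
Others bid (6, 6, 11, 6): truth gives -6; bid 11 gives -5 > -6. Violating.
Others bid (6, 6, 11, 11): truth gives -6; bid 11 gives -5 > -6. Violating.
Others bid (6, 6, 6, 22): truth gives -6; no alternative beats it.
Others bid (6, 6, 6, 31): truth gives -6; no alternative beats it.
(Checking all 256 profiles: 4 have a profitable deviation, 252 do not.)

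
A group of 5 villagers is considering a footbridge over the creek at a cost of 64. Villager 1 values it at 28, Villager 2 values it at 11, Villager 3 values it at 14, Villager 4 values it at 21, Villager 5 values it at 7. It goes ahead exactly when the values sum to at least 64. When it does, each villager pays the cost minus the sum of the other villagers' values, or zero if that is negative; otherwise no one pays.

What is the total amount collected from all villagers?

Total value 81 ≥ cost 64, so it is built.
Villager 1: others sum to 53; max(0, 64 - 53) = 11.
Villager 2: others sum to 70; max(0, 64 - 70) = 0.
Villager 3: others sum to 67; max(0, 64 - 67) = 0.
Villager 4: others sum to 60; max(0, 64 - 60) = 4.
Villager 5: others sum to 74; max(0, 64 - 74) = 0.
Total collected = 11 + 0 + 0 + 4 + 0 = 15.

15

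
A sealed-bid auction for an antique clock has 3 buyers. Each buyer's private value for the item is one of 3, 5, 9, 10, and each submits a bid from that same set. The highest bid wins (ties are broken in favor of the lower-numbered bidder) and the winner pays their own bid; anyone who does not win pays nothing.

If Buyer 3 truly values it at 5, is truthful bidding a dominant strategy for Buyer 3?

Yes

Check each profile of the others' bids and compare truth against every alternative bid.
Others bid (3, 3): truth gives 0, best alternative gives 0.
Others bid (3, 5): truth gives 0, best alternative gives 0.
Others bid (3, 9): truth gives 0, best alternative gives 0.
Others bid (3, 10): truth gives 0, best alternative gives 0.
Others bid (5, 3): truth gives 0, best alternative gives 0.
Others bid (5, 5): truth gives 0, best alternative gives 0.
(Remaining 10 profiles checked similarly; truth is weakly best in each.)
In every case the truthful bid is at least as good as any alternative, so it is a dominant strategy.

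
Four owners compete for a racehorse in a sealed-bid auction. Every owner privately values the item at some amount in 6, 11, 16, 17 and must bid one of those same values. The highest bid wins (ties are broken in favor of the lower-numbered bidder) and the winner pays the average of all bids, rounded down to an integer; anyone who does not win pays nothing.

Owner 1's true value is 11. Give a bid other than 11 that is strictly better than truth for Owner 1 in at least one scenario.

6

Suppose Owner 2 bids 6, Owner 3 bids 6 and Owner 4 bids 6.
Bid 11: wins, pays 7, utility 11 - 7 = 4.
Bid 6: wins, pays 6, utility 11 - 6 = 5.
So bidding 6 beats truth here (5 > 4).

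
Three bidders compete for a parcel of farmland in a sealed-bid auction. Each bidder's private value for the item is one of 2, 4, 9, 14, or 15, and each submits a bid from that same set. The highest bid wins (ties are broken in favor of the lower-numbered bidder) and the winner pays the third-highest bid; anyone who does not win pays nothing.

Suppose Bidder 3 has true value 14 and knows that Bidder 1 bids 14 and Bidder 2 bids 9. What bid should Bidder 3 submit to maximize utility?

15

Bid 2: loses, pays 0, utility 0.
Bid 4: loses, pays 0, utility 0.
Bid 9: loses, pays 0, utility 0.
Bid 14: loses, pays 0, utility 0.
Bid 15: wins, pays 9, utility 14 - 9 = 5.
The best choice is 15 with utility 5.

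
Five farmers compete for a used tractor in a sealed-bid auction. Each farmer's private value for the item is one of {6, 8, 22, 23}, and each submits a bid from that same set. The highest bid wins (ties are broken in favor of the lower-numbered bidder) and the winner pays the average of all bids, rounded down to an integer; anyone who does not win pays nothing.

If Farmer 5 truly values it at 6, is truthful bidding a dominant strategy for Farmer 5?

Check each profile of the others' bids and compare truth against every alternative bid.
Others bid (6, 6, 6, 6): truth gives 0, best alternative gives 0.
Others bid (6, 6, 6, 8): truth gives 0, best alternative gives 0.
Others bid (6, 6, 6, 22): truth gives 0, best alternative gives 0.
Others bid (6, 6, 6, 23): truth gives 0, best alternative gives 0.
Others bid (6, 6, 8, 6): truth gives 0, best alternative gives 0.
Others bid (6, 6, 8, 8): truth gives 0, best alternative gives 0.
(Remaining 250 profiles checked similarly; truth is weakly best in each.)
In every case the truthful bid is at least as good as any alternative, so it is a dominant strategy.

Yes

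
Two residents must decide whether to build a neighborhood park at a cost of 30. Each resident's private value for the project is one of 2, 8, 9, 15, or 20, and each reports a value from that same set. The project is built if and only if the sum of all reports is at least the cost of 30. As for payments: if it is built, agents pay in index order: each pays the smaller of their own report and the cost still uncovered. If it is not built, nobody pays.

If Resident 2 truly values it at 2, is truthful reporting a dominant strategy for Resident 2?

Yes

Check each profile of the others' reports and compare truth against every alternative report.
Others report (2): truth gives 0, best alternative gives 0.
Others report (8): truth gives 0, best alternative gives 0.
Others report (9): truth gives 0, best alternative gives 0.
Others report (15): truth gives 0, best alternative gives 0.
Others report (20): truth gives 0, best alternative gives 0.
In every case the truthful report is at least as good as any alternative, so it is a dominant strategy.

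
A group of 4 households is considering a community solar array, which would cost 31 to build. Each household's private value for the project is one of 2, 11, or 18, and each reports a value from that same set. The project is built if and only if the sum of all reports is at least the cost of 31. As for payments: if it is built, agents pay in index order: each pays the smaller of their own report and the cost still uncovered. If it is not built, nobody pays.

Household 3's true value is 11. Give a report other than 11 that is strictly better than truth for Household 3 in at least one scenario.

Suppose Household 1 reports 2, Household 2 reports 11 and Household 4 reports 18.
Report 11: project built, pays 11, utility 11 - 11 = 0.
Report 2: project built, pays 2, utility 11 - 2 = 9.
So reporting 2 beats truth here (9 > 0).

2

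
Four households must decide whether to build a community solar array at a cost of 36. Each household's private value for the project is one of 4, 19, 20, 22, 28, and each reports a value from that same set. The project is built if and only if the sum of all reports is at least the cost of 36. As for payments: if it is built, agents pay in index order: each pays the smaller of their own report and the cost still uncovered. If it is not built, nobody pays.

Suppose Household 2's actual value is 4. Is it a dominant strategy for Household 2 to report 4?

Check each profile of the others' reports and compare truth against every alternative report.
Others report (4, 4, 19): truth gives 0, best alternative gives -15.
Others report (4, 4, 20): truth gives 0, best alternative gives -15.
Others report (4, 4, 22): truth gives 0, best alternative gives -15.
Others report (4, 4, 28): truth gives 0, best alternative gives -15.
Others report (4, 19, 4): truth gives 0, best alternative gives -15.
Others report (4, 19, 19): truth gives 0, best alternative gives -15.
(Remaining 119 profiles checked similarly; truth is weakly best in each.)
In every case the truthful report is at least as good as any alternative, so it is a dominant strategy.

Yes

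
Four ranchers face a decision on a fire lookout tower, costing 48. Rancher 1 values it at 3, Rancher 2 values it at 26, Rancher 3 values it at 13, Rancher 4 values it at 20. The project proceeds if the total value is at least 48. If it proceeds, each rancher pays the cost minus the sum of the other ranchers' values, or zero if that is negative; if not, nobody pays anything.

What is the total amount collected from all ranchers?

Total value 62 ≥ cost 48, so it is built.
Rancher 1: others sum to 59; max(0, 48 - 59) = 0.
Rancher 2: others sum to 36; max(0, 48 - 36) = 12.
Rancher 3: others sum to 49; max(0, 48 - 49) = 0.
Rancher 4: others sum to 42; max(0, 48 - 42) = 6.
Total collected = 0 + 12 + 0 + 6 = 18.

18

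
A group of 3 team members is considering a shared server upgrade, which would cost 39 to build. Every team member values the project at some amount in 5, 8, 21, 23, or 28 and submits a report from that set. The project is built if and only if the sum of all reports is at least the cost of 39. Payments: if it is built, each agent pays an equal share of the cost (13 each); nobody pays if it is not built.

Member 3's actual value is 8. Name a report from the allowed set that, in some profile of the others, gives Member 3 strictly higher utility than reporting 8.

5

Suppose Member 1 reports 5 and Member 2 reports 28.
Report 8: project built, pays 13, utility 8 - 13 = -5.
Report 5: project not built, utility 0.
So reporting 5 beats truth here (0 > -5).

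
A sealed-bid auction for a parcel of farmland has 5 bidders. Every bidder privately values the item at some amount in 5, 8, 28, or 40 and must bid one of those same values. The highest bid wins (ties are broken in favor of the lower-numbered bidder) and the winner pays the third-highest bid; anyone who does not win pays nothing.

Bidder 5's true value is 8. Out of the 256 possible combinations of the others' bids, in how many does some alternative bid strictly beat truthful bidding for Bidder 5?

Others bid (5, 5, 5, 8): truth gives 0; bid 28 gives 3 > 0. Violating.
Others bid (5, 5, 5, 28): truth gives 0; bid 40 gives 3 > 0. Violating.
Others bid (5, 5, 8, 5): truth gives 0; bid 28 gives 3 > 0. Violating.
Others bid (5, 5, 28, 5): truth gives 0; bid 40 gives 3 > 0. Violating.
Others bid (5, 5, 5, 5): truth gives 3; no alternative beats it.
Others bid (5, 5, 5, 40): truth gives 0; no alternative beats it.
(Checking all 256 profiles: 8 have a profitable deviation, 248 do not.)

8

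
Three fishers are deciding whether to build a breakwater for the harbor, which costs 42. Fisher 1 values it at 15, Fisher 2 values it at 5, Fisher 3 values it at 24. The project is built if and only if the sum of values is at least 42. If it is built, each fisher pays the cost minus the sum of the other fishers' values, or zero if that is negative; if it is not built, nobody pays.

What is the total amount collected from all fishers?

Total value 44 ≥ cost 42, so it is built.
Fisher 1: others sum to 29; max(0, 42 - 29) = 13.
Fisher 2: others sum to 39; max(0, 42 - 39) = 3.
Fisher 3: others sum to 20; max(0, 42 - 20) = 22.
Total collected = 13 + 3 + 22 = 38.

38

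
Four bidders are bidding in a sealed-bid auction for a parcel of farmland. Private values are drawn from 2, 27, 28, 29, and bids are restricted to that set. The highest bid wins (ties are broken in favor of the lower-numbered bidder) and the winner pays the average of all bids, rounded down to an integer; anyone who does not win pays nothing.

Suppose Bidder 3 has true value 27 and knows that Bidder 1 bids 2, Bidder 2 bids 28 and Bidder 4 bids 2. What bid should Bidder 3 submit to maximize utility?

29

Bid 2: loses, pays 0, utility 0.
Bid 27: loses, pays 0, utility 0.
Bid 28: loses, pays 0, utility 0.
Bid 29: wins, pays 15, utility 27 - 15 = 12.
The best choice is 29 with utility 12.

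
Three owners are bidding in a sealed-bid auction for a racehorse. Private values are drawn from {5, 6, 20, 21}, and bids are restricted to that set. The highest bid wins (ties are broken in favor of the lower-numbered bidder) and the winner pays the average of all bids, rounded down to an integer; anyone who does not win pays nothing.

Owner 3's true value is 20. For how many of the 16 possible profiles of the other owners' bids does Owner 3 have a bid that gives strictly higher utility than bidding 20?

5

Others bid (5, 5): truth gives 10; bid 6 gives 15 > 10. Violating.
Others bid (5, 20): truth gives 0; bid 21 gives 5 > 0. Violating.
Others bid (6, 20): truth gives 0; bid 21 gives 5 > 0. Violating.
Others bid (20, 5): truth gives 0; bid 21 gives 5 > 0. Violating.
Others bid (5, 6): truth gives 10; no alternative beats it.
Others bid (5, 21): truth gives 0; no alternative beats it.
(Checking all 16 profiles: 5 have a profitable deviation, 11 do not.)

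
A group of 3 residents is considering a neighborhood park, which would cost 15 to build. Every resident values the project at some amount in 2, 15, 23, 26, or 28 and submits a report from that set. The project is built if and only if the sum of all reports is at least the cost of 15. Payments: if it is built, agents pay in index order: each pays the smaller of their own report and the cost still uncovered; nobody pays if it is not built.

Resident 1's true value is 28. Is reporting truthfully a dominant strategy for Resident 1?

Consider the case where Resident 2 reports 2 and Resident 3 reports 15.
Truthful report 28: project built, pays 15, utility 28 - 15 = 13.
Report 2 instead: project built, pays 2, utility 28 - 2 = 26.
Since 26 > 13, reporting 2 is strictly better here, so truthful reporting is not dominant.

No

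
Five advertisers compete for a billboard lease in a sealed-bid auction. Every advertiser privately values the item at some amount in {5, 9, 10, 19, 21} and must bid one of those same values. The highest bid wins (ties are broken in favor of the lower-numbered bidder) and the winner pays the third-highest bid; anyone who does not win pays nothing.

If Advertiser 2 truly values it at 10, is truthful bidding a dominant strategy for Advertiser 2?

Consider the case where Advertiser 1 bids 5, Advertiser 3 bids 5, Advertiser 4 bids 5 and Advertiser 5 bids 19.
Truthful bid 10: loses, pays 0, utility 0.
Bid 19 instead: wins, pays 5, utility 10 - 5 = 5.
Since 5 > 0, bidding 19 is strictly better here, so truthful bidding is not dominant.

No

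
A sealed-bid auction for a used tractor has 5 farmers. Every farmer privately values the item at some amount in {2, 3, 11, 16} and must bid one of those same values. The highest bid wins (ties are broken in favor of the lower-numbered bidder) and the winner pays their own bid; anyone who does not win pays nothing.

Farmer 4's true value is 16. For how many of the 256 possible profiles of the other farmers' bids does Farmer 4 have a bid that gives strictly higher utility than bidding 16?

24

Others bid (2, 2, 2, 2): truth gives 0; bid 3 gives 13 > 0. Violating.
Others bid (2, 2, 2, 3): truth gives 0; bid 3 gives 13 > 0. Violating.
Others bid (2, 2, 2, 11): truth gives 0; bid 11 gives 5 > 0. Violating.
Others bid (2, 2, 3, 2): truth gives 0; bid 11 gives 5 > 0. Violating.
Others bid (2, 2, 2, 16): truth gives 0; no alternative beats it.
Others bid (2, 2, 3, 16): truth gives 0; no alternative beats it.
(Checking all 256 profiles: 24 have a profitable deviation, 232 do not.)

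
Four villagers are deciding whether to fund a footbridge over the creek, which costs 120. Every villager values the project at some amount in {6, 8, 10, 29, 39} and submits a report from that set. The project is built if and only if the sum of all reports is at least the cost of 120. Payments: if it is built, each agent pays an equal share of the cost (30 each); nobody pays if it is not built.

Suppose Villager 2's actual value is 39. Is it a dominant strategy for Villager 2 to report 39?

Yes

Check each profile of the others' reports and compare truth against every alternative report.
Others report (6, 39, 39): truth gives 9, best alternative gives 0.
Others report (8, 39, 39): truth gives 9, best alternative gives 0.
Others report (10, 39, 39): truth gives 9, best alternative gives 0.
Others report (29, 29, 29): truth gives 9, best alternative gives 0.
Others report (39, 6, 39): truth gives 9, best alternative gives 0.
Others report (39, 8, 39): truth gives 9, best alternative gives 0.
(Remaining 119 profiles checked similarly; truth is weakly best in each.)
In every case the truthful report is at least as good as any alternative, so it is a dominant strategy.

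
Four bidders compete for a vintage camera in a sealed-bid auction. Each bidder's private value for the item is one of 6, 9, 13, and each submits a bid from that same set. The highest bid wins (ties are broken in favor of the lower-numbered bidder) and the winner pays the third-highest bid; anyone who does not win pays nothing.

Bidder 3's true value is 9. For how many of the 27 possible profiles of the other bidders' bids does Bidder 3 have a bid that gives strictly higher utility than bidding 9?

Others bid (6, 6, 13): truth gives 0; bid 13 gives 3 > 0. Violating.
Others bid (6, 9, 6): truth gives 0; bid 13 gives 3 > 0. Violating.
Others bid (9, 6, 6): truth gives 0; bid 13 gives 3 > 0. Violating.
Others bid (6, 6, 6): truth gives 3; no alternative beats it.
Others bid (6, 6, 9): truth gives 3; no alternative beats it.
(Checking all 27 profiles: 3 have a profitable deviation, 24 do not.)

3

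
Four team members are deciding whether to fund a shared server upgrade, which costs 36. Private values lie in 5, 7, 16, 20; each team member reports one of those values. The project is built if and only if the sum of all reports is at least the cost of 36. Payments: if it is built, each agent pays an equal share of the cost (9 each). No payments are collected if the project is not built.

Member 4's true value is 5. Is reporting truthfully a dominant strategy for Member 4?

Check each profile of the others' reports and compare truth against every alternative report.
Others report (5, 5, 20): truth gives 0, best alternative gives -4.
Others report (5, 20, 5): truth gives 0, best alternative gives -4.
Others report (7, 7, 16): truth gives 0, best alternative gives -4.
Others report (7, 16, 7): truth gives 0, best alternative gives -4.
Others report (16, 7, 7): truth gives 0, best alternative gives -4.
Others report (20, 5, 5): truth gives 0, best alternative gives -4.
(Remaining 58 profiles checked similarly; truth is weakly best in each.)
In every case the truthful report is at least as good as any alternative, so it is a dominant strategy.

Yes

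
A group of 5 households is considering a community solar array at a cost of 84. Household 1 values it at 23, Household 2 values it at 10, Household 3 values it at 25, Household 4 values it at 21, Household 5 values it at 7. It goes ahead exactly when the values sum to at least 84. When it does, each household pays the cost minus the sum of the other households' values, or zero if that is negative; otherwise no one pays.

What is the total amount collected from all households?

Total value 86 ≥ cost 84, so it is built.
Household 1: others sum to 63; max(0, 84 - 63) = 21.
Household 2: others sum to 76; max(0, 84 - 76) = 8.
Household 3: others sum to 61; max(0, 84 - 61) = 23.
Household 4: others sum to 65; max(0, 84 - 65) = 19.
Household 5: others sum to 79; max(0, 84 - 79) = 5.
Total collected = 21 + 8 + 23 + 19 + 5 = 76.

76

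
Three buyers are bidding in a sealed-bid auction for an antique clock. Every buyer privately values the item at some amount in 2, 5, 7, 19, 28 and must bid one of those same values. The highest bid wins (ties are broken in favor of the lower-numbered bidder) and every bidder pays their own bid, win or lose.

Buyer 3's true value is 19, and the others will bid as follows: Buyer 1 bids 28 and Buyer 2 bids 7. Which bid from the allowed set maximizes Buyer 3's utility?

Bid 2: loses but pays 2, utility -2.
Bid 5: loses but pays 5, utility -5.
Bid 7: loses but pays 7, utility -7.
Bid 19: loses but pays 19, utility -19.
Bid 28: loses but pays 28, utility -28.
The best choice is 2 with utility -2.

2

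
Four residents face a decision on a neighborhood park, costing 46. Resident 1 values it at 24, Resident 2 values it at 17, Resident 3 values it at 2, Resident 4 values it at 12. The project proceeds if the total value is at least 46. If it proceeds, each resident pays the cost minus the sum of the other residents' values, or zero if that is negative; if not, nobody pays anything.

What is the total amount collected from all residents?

Total value 55 ≥ cost 46, so it is built.
Resident 1: others sum to 31; max(0, 46 - 31) = 15.
Resident 2: others sum to 38; max(0, 46 - 38) = 8.
Resident 3: others sum to 53; max(0, 46 - 53) = 0.
Resident 4: others sum to 43; max(0, 46 - 43) = 3.
Total collected = 15 + 8 + 0 + 3 = 26.

26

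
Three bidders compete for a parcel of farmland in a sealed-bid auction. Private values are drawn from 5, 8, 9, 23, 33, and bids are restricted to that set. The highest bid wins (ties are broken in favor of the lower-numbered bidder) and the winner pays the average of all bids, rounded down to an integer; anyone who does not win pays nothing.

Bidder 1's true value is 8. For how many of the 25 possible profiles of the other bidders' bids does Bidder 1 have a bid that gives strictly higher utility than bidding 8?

Others bid (5, 5): truth gives 2; bid 5 gives 3 > 2. Violating.
Others bid (5, 9): truth gives 0; bid 9 gives 1 > 0. Violating.
Others bid (9, 5): truth gives 0; bid 9 gives 1 > 0. Violating.
Others bid (5, 8): truth gives 1; no alternative beats it.
Others bid (5, 23): truth gives 0; no alternative beats it.
(Checking all 25 profiles: 3 have a profitable deviation, 22 do not.)

3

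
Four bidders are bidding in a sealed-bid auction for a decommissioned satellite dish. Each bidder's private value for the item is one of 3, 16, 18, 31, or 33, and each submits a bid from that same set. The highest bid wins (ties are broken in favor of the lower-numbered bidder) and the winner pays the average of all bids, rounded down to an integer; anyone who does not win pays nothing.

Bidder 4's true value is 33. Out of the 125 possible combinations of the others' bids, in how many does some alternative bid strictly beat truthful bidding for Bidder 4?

17

Others bid (3, 3, 3): truth gives 23; bid 16 gives 27 > 23. Violating.
Others bid (3, 3, 16): truth gives 20; bid 18 gives 23 > 20. Violating.
Others bid (3, 3, 18): truth gives 19; bid 31 gives 20 > 19. Violating.
Others bid (3, 16, 3): truth gives 20; bid 18 gives 23 > 20. Violating.
Others bid (3, 3, 31): truth gives 16; no alternative beats it.
Others bid (3, 3, 33): truth gives 0; no alternative beats it.
(Checking all 125 profiles: 17 have a profitable deviation, 108 do not.)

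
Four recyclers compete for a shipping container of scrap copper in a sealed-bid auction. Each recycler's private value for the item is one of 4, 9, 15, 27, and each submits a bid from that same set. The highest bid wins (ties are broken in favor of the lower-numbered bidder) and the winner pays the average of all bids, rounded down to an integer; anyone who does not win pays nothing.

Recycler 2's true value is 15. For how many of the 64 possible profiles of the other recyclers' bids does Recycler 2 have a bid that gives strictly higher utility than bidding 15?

7

Others bid (4, 4, 4): truth gives 9; bid 9 gives 10 > 9. Violating.
Others bid (4, 4, 9): truth gives 7; bid 9 gives 9 > 7. Violating.
Others bid (4, 9, 4): truth gives 7; bid 9 gives 9 > 7. Violating.
Others bid (4, 9, 9): truth gives 6; bid 9 gives 8 > 6. Violating.
Others bid (4, 4, 15): truth gives 6; no alternative beats it.
Others bid (4, 4, 27): truth gives 0; no alternative beats it.
(Checking all 64 profiles: 7 have a profitable deviation, 57 do not.)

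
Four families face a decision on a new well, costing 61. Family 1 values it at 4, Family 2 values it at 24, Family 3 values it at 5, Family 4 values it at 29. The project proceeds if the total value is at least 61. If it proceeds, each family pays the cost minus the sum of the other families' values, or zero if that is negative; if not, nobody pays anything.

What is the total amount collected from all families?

Total value 62 ≥ cost 61, so it is built.
Family 1: others sum to 58; max(0, 61 - 58) = 3.
Family 2: others sum to 38; max(0, 61 - 38) = 23.
Family 3: others sum to 57; max(0, 61 - 57) = 4.
Family 4: others sum to 33; max(0, 61 - 33) = 28.
Total collected = 3 + 23 + 4 + 28 = 58.

58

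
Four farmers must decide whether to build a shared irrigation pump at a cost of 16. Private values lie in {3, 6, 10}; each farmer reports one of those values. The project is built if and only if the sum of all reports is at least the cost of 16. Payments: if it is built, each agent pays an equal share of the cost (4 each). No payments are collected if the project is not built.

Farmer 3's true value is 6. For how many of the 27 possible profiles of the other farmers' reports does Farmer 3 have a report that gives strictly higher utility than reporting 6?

Others report (3, 3, 3): truth gives 0; report 10 gives 2 > 0. Violating.
Others report (3, 3, 6): truth gives 2; no alternative beats it.
Others report (3, 3, 10): truth gives 2; no alternative beats it.
(Checking all 27 profiles: 1 has a profitable deviation, 26 do not.)

1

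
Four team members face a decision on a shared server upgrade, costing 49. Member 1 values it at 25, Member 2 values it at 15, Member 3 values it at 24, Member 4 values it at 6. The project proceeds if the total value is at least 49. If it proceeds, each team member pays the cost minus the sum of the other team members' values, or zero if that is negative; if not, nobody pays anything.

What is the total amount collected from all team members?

7

Total value 70 ≥ cost 49, so it is built.
Member 1: others sum to 45; max(0, 49 - 45) = 4.
Member 2: others sum to 55; max(0, 49 - 55) = 0.
Member 3: others sum to 46; max(0, 49 - 46) = 3.
Member 4: others sum to 64; max(0, 49 - 64) = 0.
Total collected = 4 + 0 + 3 + 0 = 7.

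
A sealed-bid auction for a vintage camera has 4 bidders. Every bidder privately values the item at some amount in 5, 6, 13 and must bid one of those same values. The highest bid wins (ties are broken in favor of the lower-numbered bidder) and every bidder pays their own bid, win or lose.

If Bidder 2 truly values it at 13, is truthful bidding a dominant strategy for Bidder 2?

Consider the case where Bidder 1 bids 5, Bidder 3 bids 5 and Bidder 4 bids 5.
Truthful bid 13: wins, pays 13, utility 13 - 13 = 0.
Bid 6 instead: wins, pays 6, utility 13 - 6 = 7.
Since 7 > 0, bidding 6 is strictly better here, so truthful bidding is not dominant.

No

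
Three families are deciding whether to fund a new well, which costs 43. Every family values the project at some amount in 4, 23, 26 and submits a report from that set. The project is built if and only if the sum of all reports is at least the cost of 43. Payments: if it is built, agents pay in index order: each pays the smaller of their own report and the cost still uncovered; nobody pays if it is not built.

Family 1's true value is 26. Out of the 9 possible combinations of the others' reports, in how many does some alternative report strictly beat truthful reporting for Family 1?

8

Others report (4, 23): truth gives 0; report 23 gives 3 > 0. Violating.
Others report (4, 26): truth gives 0; report 23 gives 3 > 0. Violating.
Others report (23, 4): truth gives 0; report 23 gives 3 > 0. Violating.
Others report (23, 23): truth gives 0; report 4 gives 22 > 0. Violating.
Others report (4, 4): truth gives 0; no alternative beats it.
(Checking all 9 profiles: 8 have a profitable deviation, 1 does not.)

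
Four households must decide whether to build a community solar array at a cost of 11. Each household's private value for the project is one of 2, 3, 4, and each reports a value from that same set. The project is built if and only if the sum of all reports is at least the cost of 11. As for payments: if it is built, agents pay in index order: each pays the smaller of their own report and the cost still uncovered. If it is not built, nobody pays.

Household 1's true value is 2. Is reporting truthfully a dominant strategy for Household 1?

Check each profile of the others' reports and compare truth against every alternative report.
Others report (2, 2, 4): truth gives 0, best alternative gives -1.
Others report (2, 3, 3): truth gives 0, best alternative gives -1.
Others report (2, 3, 4): truth gives 0, best alternative gives -1.
Others report (2, 4, 2): truth gives 0, best alternative gives -1.
Others report (2, 4, 3): truth gives 0, best alternative gives -1.
Others report (2, 4, 4): truth gives 0, best alternative gives -1.
(Remaining 21 profiles checked similarly; truth is weakly best in each.)
In every case the truthful report is at least as good as any alternative, so it is a dominant strategy.

Yes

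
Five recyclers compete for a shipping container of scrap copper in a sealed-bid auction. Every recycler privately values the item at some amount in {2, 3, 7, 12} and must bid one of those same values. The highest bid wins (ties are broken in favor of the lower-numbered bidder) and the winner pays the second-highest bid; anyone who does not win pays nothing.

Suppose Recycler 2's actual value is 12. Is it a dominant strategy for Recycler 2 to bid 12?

Check each profile of the others' bids and compare truth against every alternative bid.
Others bid (7, 2, 2, 2): truth gives 5, best alternative gives 0.
Others bid (7, 2, 2, 3): truth gives 5, best alternative gives 0.
Others bid (7, 2, 2, 7): truth gives 5, best alternative gives 0.
Others bid (7, 2, 3, 2): truth gives 5, best alternative gives 0.
Others bid (7, 2, 3, 3): truth gives 5, best alternative gives 0.
Others bid (7, 2, 3, 7): truth gives 5, best alternative gives 0.
(Remaining 250 profiles checked similarly; truth is weakly best in each.)
In every case the truthful bid is at least as good as any alternative, so it is a dominant strategy.

Yes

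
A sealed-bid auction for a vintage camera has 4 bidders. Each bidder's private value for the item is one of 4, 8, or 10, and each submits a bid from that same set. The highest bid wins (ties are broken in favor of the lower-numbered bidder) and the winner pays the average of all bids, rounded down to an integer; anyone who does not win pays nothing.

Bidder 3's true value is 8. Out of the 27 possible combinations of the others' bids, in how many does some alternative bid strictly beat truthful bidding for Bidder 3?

6

Others bid (4, 4, 10): truth gives 0; bid 10 gives 1 > 0. Violating.
Others bid (4, 8, 4): truth gives 0; bid 10 gives 2 > 0. Violating.
Others bid (4, 8, 8): truth gives 0; bid 10 gives 1 > 0. Violating.
Others bid (8, 4, 4): truth gives 0; bid 10 gives 2 > 0. Violating.
Others bid (4, 4, 4): truth gives 3; no alternative beats it.
Others bid (4, 4, 8): truth gives 2; no alternative beats it.
(Checking all 27 profiles: 6 have a profitable deviation, 21 do not.)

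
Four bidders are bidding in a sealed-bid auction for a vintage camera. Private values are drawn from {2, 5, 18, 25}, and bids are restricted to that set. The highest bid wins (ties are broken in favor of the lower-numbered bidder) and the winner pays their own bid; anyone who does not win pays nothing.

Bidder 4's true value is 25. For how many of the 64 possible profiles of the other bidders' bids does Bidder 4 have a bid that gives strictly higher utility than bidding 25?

8

Others bid (2, 2, 2): truth gives 0; bid 5 gives 20 > 0. Violating.
Others bid (2, 2, 5): truth gives 0; bid 18 gives 7 > 0. Violating.
Others bid (2, 5, 2): truth gives 0; bid 18 gives 7 > 0. Violating.
Others bid (2, 5, 5): truth gives 0; bid 18 gives 7 > 0. Violating.
Others bid (2, 2, 18): truth gives 0; no alternative beats it.
Others bid (2, 2, 25): truth gives 0; no alternative beats it.
(Checking all 64 profiles: 8 have a profitable deviation, 56 do not.)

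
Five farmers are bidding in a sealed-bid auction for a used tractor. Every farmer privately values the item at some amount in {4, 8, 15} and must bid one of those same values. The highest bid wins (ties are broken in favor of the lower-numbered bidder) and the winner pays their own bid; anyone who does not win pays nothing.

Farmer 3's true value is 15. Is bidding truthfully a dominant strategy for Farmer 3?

No

Consider the case where Farmer 1 bids 4, Farmer 2 bids 4, Farmer 4 bids 4 and Farmer 5 bids 4.
Truthful bid 15: wins, pays 15, utility 15 - 15 = 0.
Bid 8 instead: wins, pays 8, utility 15 - 8 = 7.
Since 7 > 0, bidding 8 is strictly better here, so truthful bidding is not dominant.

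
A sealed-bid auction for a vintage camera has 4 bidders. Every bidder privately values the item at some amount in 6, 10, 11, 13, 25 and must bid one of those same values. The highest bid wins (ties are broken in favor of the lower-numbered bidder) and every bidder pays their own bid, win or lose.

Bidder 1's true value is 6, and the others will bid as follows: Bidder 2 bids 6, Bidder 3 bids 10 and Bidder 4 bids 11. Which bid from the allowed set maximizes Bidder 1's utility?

11

Bid 6: loses but pays 6, utility -6.
Bid 10: loses but pays 10, utility -10.
Bid 11: wins, pays 11, utility 6 - 11 = -5.
Bid 13: wins, pays 13, utility 6 - 13 = -7.
Bid 25: wins, pays 25, utility 6 - 25 = -19.
The best choice is 11 with utility -5.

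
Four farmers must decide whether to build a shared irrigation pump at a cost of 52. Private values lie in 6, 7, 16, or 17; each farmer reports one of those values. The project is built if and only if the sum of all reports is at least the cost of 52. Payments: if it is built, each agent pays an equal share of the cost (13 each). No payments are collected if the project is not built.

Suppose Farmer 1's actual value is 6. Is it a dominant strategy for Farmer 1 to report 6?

Check each profile of the others' reports and compare truth against every alternative report.
Others report (16, 16, 16): truth gives -7, best alternative gives -7.
Others report (16, 16, 17): truth gives -7, best alternative gives -7.
Others report (16, 17, 16): truth gives -7, best alternative gives -7.
Others report (16, 17, 17): truth gives -7, best alternative gives -7.
Others report (17, 16, 16): truth gives -7, best alternative gives -7.
Others report (17, 16, 17): truth gives -7, best alternative gives -7.
(Remaining 58 profiles checked similarly; truth is weakly best in each.)
In every case the truthful report is at least as good as any alternative, so it is a dominant strategy.

Yes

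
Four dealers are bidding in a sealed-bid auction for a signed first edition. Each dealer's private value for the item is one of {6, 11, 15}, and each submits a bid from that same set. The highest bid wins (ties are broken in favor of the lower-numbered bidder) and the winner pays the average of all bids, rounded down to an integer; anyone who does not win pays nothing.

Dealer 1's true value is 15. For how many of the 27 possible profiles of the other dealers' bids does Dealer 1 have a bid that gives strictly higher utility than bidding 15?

8

Others bid (6, 6, 6): truth gives 7; bid 6 gives 9 > 7. Violating.
Others bid (6, 6, 11): truth gives 6; bid 11 gives 7 > 6. Violating.
Others bid (6, 11, 6): truth gives 6; bid 11 gives 7 > 6. Violating.
Others bid (6, 11, 11): truth gives 5; bid 11 gives 6 > 5. Violating.
Others bid (6, 6, 15): truth gives 5; no alternative beats it.
Others bid (6, 11, 15): truth gives 4; no alternative beats it.
(Checking all 27 profiles: 8 have a profitable deviation, 19 do not.)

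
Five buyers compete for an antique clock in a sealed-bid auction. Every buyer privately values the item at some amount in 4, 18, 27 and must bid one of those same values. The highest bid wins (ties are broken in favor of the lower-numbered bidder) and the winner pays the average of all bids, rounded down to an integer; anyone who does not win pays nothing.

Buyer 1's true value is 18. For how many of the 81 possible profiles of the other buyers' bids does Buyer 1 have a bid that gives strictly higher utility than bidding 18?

Others bid (4, 4, 4, 4): truth gives 12; bid 4 gives 14 > 12. Violating.
Others bid (4, 4, 4, 27): truth gives 0; bid 27 gives 5 > 0. Violating.
Others bid (4, 4, 18, 27): truth gives 0; bid 27 gives 2 > 0. Violating.
Others bid (4, 4, 27, 4): truth gives 0; bid 27 gives 5 > 0. Violating.
Others bid (4, 4, 4, 18): truth gives 9; no alternative beats it.
Others bid (4, 4, 18, 4): truth gives 9; no alternative beats it.
(Checking all 81 profiles: 23 have a profitable deviation, 58 do not.)

23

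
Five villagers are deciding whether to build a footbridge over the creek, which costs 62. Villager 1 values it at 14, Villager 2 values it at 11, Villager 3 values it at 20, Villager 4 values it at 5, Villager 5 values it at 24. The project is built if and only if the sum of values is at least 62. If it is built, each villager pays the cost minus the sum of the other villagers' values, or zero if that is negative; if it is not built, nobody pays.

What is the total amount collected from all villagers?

22

Total value 74 ≥ cost 62, so it is built.
Villager 1: others sum to 60; max(0, 62 - 60) = 2.
Villager 2: others sum to 63; max(0, 62 - 63) = 0.
Villager 3: others sum to 54; max(0, 62 - 54) = 8.
Villager 4: others sum to 69; max(0, 62 - 69) = 0.
Villager 5: others sum to 50; max(0, 62 - 50) = 12.
Total collected = 2 + 0 + 8 + 0 + 12 = 22.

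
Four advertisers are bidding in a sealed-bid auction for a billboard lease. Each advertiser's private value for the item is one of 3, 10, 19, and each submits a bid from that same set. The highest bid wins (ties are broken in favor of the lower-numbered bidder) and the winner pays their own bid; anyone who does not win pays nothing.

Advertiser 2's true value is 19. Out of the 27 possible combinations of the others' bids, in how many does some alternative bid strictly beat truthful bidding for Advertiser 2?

Others bid (3, 3, 3): truth gives 0; bid 10 gives 9 > 0. Violating.
Others bid (3, 3, 10): truth gives 0; bid 10 gives 9 > 0. Violating.
Others bid (3, 10, 3): truth gives 0; bid 10 gives 9 > 0. Violating.
Others bid (3, 10, 10): truth gives 0; bid 10 gives 9 > 0. Violating.
Others bid (3, 3, 19): truth gives 0; no alternative beats it.
Others bid (3, 10, 19): truth gives 0; no alternative beats it.
(Checking all 27 profiles: 4 have a profitable deviation, 23 do not.)

4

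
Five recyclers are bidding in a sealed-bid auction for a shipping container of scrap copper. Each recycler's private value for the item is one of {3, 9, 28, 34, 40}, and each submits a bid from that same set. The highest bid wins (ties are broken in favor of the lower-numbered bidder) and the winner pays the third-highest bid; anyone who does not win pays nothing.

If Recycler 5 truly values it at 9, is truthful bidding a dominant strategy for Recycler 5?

No

Consider the case where Recycler 1 bids 3, Recycler 2 bids 3, Recycler 3 bids 3 and Recycler 4 bids 9.
Truthful bid 9: loses, pays 0, utility 0.
Bid 28 instead: wins, pays 3, utility 9 - 3 = 6.
Since 6 > 0, bidding 28 is strictly better here, so truthful bidding is not dominant.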